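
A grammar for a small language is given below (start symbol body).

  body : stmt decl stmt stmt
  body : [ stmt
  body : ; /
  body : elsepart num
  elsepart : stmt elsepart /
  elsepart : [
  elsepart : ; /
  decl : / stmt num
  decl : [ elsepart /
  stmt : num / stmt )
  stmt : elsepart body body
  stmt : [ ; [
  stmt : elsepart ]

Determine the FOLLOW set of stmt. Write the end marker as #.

{ #, ), /, ;, [, num }

In body : stmt decl stmt stmt: add FIRST(decl stmt stmt) = { /, [ }.
In body : stmt decl stmt stmt: add FIRST(stmt) = { ;, [, num }.
In body : stmt decl stmt stmt: stmt is at the end, add FOLLOW(body) = { #, ), /, ;, [, num }.
In body : [ stmt: stmt is at the end, add FOLLOW(body) = { #, ), /, ;, [, num }.
In elsepart : stmt elsepart /: add FIRST(elsepart /) = { ;, [, num }.
In decl : / stmt num: add FIRST(num) = { num }.
In stmt : num / stmt ): add FIRST()) = { ) }.
Union: FOLLOW(stmt) = { #, ), /, ;, [, num }.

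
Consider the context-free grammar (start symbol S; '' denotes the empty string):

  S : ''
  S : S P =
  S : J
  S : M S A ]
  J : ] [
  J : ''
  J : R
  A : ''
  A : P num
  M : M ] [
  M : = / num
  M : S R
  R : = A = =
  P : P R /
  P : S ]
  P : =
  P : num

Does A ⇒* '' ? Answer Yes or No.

A has an ''-production, so A ⇒ ''.

Yes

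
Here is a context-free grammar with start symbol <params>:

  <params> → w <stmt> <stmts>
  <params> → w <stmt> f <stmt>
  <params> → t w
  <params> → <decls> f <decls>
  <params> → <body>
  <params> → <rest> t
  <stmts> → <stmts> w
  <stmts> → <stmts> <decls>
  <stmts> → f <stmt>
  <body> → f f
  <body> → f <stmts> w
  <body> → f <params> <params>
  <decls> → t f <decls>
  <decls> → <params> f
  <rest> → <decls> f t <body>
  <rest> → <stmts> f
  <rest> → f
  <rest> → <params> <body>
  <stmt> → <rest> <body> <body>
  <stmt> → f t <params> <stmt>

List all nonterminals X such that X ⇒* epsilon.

{ } (none)

No nonterminal has an empty production or an RHS whose symbols are all nullable.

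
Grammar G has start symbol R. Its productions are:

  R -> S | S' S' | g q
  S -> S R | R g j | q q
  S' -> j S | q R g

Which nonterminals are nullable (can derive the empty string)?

No nonterminal has an empty production or an RHS whose symbols are all nullable.

{ } (none)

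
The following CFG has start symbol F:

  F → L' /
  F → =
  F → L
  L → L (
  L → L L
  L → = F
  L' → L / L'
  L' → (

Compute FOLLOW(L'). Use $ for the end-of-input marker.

In F → L' /: add FIRST(/) = { / }.
In L' → L / L': L' is at the end, add FOLLOW(L') = { / }.
Union: FOLLOW(L') = { / }.

{ / }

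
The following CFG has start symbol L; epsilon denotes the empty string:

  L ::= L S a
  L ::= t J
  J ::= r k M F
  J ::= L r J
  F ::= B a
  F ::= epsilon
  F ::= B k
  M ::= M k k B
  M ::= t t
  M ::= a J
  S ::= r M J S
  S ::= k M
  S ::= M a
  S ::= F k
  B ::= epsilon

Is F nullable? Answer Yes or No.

Yes

F has an epsilon-production, so F ⇒ epsilon.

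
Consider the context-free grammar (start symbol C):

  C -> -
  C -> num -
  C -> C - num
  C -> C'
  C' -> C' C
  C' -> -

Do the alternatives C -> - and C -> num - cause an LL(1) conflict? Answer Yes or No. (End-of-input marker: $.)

FIRST(-) = { - } and FIRST(num -) = { num }.
The FIRST sets are disjoint and neither alternative is nullable — no conflict.

No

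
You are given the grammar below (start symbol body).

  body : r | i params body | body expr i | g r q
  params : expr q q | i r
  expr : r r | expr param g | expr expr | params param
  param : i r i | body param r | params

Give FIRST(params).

From params : expr q q: add FIRST(expr) = { i, r }.
params : i r contributes {i}.
Union: FIRST(params) = { i, r }.

{ i, r }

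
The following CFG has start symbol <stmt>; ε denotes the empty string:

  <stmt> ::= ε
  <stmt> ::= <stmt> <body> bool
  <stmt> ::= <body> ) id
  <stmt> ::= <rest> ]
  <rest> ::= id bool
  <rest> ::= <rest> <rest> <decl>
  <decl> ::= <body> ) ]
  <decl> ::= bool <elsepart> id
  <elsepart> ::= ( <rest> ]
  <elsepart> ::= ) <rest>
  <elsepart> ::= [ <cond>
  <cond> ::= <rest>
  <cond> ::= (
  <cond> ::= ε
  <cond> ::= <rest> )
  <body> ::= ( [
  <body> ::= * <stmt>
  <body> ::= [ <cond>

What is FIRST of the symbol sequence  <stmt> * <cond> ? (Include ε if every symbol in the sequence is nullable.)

{ (, *, [, id }

Add FIRST(<stmt>)\{ε} = { (, *, [, id }; <stmt> is nullable, continue.
* is a terminal; add {*} and stop.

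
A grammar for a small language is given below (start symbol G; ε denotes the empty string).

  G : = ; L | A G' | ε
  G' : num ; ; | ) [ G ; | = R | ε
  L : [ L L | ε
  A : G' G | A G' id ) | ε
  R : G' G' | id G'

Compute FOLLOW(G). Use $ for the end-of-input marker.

{ $, ), ;, =, id, num }

G is the start symbol, so $ ∈ FOLLOW(G).
In G' : ) [ G ;: add FIRST(;) = { ; }.
In A : G' G: G is at the end, add FOLLOW(A) = { $, ), ;, =, id, num }.
Union: FOLLOW(G) = { $, ), ;, =, id, num }.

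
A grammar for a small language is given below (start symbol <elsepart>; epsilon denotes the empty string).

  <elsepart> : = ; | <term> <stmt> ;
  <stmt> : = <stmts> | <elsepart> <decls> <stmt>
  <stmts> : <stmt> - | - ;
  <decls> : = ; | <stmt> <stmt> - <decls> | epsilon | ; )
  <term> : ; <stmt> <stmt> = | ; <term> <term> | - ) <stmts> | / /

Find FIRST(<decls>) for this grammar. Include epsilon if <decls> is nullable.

{ -, /, ;, =, epsilon }

<decls> : = ; contributes {=}.
From <decls> : <stmt> <stmt> - <decls>: add FIRST(<stmt>) = { -, /, ;, = }.
<decls> : epsilon contributes epsilon.
<decls> : ; ) contributes {;}.
Union: FIRST(<decls>) = { -, /, ;, =, epsilon }.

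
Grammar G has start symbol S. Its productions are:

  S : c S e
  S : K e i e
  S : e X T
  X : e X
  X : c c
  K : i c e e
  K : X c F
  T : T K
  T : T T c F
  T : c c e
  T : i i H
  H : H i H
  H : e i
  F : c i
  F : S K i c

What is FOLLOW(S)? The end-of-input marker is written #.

{ #, c, e, i }

S is the start symbol, so # ∈ FOLLOW(S).
In S : c S e: add FIRST(e) = { e }.
In F : S K i c: add FIRST(K i c) = { c, e, i }.
Union: FOLLOW(S) = { #, c, e, i }.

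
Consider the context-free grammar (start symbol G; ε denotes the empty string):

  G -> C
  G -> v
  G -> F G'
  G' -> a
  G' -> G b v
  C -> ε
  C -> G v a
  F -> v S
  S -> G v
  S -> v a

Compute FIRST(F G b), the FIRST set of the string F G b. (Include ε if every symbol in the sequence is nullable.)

Add FIRST(F) = { v }; F is not nullable, stop.

{ v }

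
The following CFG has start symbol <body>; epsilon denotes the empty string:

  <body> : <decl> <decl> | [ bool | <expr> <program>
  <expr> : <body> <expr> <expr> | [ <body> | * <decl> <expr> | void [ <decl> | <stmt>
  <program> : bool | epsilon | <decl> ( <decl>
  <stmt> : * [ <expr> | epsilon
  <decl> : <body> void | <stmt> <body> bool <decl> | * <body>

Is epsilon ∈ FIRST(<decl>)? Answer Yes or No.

Nullable nonterminals: <body>, <expr>, <program>, <stmt>.
No production of <decl> has an RHS whose symbols are all nullable, so <decl> is not nullable.

No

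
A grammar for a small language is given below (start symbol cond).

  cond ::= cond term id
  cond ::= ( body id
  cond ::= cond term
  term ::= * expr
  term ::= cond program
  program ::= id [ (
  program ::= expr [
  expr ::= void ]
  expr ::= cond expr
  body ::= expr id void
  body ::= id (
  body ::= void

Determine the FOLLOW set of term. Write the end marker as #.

{ #, (, *, id, void }

In cond ::= cond term id: add FIRST(id) = { id }.
In cond ::= cond term: term is at the end, add FOLLOW(cond) = { #, (, *, id, void }.
Union: FOLLOW(term) = { #, (, *, id, void }.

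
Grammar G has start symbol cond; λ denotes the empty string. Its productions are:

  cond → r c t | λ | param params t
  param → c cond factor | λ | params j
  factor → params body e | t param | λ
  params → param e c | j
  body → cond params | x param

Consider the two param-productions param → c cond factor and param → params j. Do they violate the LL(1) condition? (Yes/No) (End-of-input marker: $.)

FIRST(c cond factor) = { c } and FIRST(params j) = { c, e, j }.
Both contain c, so the two alternatives are not disjoint — LL(1) conflict.

Yes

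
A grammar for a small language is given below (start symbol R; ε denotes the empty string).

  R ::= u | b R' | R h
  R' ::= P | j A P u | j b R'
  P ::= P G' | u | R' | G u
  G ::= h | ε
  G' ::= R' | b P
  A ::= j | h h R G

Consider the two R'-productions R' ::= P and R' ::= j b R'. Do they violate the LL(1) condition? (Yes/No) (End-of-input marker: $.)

FIRST(P) = { h, j, u } and FIRST(j b R') = { j }.
Both contain j, so the two alternatives are not disjoint — LL(1) conflict.

Yes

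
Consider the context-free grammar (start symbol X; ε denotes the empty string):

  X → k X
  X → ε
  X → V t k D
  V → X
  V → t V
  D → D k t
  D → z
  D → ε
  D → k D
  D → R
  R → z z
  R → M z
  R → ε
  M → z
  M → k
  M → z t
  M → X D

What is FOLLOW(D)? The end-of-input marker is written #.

In X → V t k D: D is at the end, add FOLLOW(X) = { #, k, t, z }.
In D → D k t: add FIRST(k t) = { k }.
In D → k D: D is at the end, add FOLLOW(D) = { #, k, t, z }.
In M → X D: D is at the end, add FOLLOW(M) = { z }.
Union: FOLLOW(D) = { #, k, t, z }.

{ #, k, t, z }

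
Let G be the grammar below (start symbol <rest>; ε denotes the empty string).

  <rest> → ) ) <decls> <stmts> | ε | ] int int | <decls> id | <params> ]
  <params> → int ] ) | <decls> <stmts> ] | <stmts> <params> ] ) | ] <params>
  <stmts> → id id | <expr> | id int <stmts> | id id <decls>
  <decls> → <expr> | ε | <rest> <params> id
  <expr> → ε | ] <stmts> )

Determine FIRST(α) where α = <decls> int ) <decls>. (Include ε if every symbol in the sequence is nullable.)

{ ), ], id, int }

Add FIRST(<decls>)\{ε} = { ), ], id, int }; <decls> is nullable, continue.
int is a terminal; add {int} and stop.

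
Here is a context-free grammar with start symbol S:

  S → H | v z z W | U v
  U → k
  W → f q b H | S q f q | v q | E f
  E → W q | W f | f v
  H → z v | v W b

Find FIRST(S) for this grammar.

{ k, v, z }

From S → H: add FIRST(H) = { v, z }.
S → v z z W contributes {v}.
From S → U v: add FIRST(U) = { k }.
Union: FIRST(S) = { k, v, z }.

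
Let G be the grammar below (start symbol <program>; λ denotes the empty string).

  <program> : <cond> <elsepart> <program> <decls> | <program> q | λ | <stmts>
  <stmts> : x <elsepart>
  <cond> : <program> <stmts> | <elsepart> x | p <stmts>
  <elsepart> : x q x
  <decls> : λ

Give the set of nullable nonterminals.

{ <decls>, <program> }

Directly nullable (have an λ-production): <program>, <decls>.
No other nonterminal has a production whose RHS symbols are all nullable.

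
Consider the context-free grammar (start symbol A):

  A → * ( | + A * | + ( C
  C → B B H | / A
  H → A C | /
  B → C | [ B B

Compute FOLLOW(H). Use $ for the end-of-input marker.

{ $, *, +, /, [ }

In C → B B H: H is at the end, add FOLLOW(C) = { $, *, +, /, [ }.
Union: FOLLOW(H) = { $, *, +, /, [ }.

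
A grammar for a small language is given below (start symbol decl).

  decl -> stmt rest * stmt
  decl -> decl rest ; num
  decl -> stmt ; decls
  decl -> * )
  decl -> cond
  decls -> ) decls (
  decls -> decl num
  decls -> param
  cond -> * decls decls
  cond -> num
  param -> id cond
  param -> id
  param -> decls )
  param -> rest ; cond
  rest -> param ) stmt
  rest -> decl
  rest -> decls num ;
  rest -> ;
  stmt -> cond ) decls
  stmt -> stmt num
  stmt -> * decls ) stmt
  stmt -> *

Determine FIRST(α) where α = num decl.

{ num }

num is a terminal; add {num} and stop.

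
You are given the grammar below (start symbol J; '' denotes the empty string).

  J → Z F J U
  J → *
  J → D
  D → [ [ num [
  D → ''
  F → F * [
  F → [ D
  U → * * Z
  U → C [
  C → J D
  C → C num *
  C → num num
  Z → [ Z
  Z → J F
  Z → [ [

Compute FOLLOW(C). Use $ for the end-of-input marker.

In U → C [: add FIRST([) = { [ }.
In C → C num *: add FIRST(num *) = { num }.
Union: FOLLOW(C) = { [, num }.

{ [, num }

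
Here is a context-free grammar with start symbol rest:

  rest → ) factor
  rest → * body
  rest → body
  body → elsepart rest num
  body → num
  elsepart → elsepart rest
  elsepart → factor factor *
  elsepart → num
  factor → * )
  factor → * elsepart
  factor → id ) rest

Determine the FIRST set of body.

{ *, id, num }

From body → elsepart rest num: add FIRST(elsepart) = { *, id, num }.
body → num contributes {num}.
Union: FIRST(body) = { *, id, num }.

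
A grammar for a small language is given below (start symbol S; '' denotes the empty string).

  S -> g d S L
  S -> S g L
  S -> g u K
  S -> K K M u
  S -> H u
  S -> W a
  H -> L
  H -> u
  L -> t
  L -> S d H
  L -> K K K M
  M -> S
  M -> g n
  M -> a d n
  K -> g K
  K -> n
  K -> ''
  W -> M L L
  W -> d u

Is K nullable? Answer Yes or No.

K has an ''-production, so K ⇒ ''.

Yes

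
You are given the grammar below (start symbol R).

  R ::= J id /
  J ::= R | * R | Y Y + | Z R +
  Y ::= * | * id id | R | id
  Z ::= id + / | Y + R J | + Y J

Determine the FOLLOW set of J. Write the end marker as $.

In R ::= J id /: add FIRST(id /) = { id }.
In Z ::= Y + R J: J is at the end, add FOLLOW(Z) = { *, +, id }.
In Z ::= + Y J: J is at the end, add FOLLOW(Z) = { *, +, id }.
Union: FOLLOW(J) = { *, +, id }.

{ *, +, id }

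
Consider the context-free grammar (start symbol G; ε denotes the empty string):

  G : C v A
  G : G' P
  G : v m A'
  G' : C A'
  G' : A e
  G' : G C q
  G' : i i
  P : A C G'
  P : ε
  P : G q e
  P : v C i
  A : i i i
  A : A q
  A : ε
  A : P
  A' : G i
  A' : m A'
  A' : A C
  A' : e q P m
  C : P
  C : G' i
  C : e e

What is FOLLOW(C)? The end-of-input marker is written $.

{ $, e, i, m, q, v }

In G : C v A: add FIRST(v A) = { v }.
In G' : C A': add FIRST(A')\{ε} = { e, i, m, q, v }.
  Since A' is nullable, also add FOLLOW(G') = { $, e, i, m, q, v }.
In G' : G C q: add FIRST(q) = { q }.
In P : A C G': add FIRST(G')\{ε} = { e, i, m, q, v }.
  Since G' is nullable, also add FOLLOW(P) = { $, e, i, m, q, v }.
In P : v C i: add FIRST(i) = { i }.
In A' : A C: C is at the end, add FOLLOW(A') = { $, e, i, m, q, v }.
Union: FOLLOW(C) = { $, e, i, m, q, v }.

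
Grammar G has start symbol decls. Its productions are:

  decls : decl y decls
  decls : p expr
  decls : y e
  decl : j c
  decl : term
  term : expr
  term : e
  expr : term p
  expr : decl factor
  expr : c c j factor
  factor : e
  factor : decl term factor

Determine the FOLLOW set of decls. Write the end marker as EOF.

{ EOF }

decls is the start symbol, so EOF ∈ FOLLOW(decls).
In decls : decl y decls: decls is at the end, add FOLLOW(decls) = { EOF }.
Union: FOLLOW(decls) = { EOF }.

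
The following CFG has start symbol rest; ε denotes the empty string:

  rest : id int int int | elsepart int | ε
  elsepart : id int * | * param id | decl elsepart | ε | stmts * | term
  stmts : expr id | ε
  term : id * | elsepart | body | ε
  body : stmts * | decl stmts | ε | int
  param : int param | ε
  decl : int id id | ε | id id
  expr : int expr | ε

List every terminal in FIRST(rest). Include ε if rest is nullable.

rest : id int int int contributes {id}.
From rest : elsepart int: elsepart nullable, take FIRST(elsepart) ∪ {int} = { *, id, int }.
rest : ε contributes ε.
Union: FIRST(rest) = { *, id, int, ε }.

{ *, id, int, ε }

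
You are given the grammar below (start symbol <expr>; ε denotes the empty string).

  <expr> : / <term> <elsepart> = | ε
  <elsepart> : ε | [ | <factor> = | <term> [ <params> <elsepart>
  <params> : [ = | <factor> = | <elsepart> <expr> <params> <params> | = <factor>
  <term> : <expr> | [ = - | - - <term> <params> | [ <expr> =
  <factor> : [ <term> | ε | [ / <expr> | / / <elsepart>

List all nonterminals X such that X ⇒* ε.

{ <elsepart>, <expr>, <factor>, <term> }

Directly nullable (have an ε-production): <expr>, <elsepart>, <factor>.
<term> : <expr> with every symbol nullable, so <term> is nullable.
No other nonterminal has a production whose RHS symbols are all nullable.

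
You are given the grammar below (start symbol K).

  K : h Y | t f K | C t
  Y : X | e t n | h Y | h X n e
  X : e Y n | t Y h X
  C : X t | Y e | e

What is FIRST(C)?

{ e, h, t }

From C : X t: add FIRST(X) = { e, t }.
From C : Y e: add FIRST(Y) = { e, h, t }.
C : e contributes {e}.
Union: FIRST(C) = { e, h, t }.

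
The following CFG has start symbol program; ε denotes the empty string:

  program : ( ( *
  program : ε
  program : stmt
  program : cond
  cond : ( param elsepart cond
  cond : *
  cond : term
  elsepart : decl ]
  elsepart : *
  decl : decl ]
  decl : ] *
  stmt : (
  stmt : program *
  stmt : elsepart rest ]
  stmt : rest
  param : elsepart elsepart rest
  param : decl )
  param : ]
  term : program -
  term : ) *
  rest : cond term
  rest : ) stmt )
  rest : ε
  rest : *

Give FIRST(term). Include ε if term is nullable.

{ (, ), *, -, ] }

From term : program -: program nullable, take FIRST(program) ∪ {-} = { (, ), *, -, ] }.
term : ) * contributes {)}.
Union: FIRST(term) = { (, ), *, -, ] }.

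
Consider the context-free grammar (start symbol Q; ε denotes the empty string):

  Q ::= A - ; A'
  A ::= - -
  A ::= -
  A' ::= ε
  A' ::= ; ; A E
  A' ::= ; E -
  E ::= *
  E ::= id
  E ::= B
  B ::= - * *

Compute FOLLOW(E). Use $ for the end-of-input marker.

{ $, - }

In A' ::= ; ; A E: E is at the end, add FOLLOW(A') = { $ }.
In A' ::= ; E -: add FIRST(-) = { - }.
Union: FOLLOW(E) = { $, - }.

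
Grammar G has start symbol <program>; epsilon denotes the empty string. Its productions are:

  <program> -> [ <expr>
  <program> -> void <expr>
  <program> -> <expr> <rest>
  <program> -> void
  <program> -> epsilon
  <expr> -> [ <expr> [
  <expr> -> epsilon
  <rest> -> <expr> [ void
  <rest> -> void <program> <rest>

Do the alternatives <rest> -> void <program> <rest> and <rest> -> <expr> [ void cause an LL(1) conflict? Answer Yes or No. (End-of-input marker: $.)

FIRST(void <program> <rest>) = { void } and FIRST(<expr> [ void) = { [ }.
The FIRST sets are disjoint and neither alternative is nullable — no conflict.

No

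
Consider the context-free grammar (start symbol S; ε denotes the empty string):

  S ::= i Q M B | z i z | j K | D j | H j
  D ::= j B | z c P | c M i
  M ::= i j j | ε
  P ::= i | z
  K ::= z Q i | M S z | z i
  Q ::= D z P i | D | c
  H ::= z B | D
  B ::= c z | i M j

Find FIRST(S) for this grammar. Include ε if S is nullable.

S ::= i Q M B contributes {i}.
S ::= z i z contributes {z}.
S ::= j K contributes {j}.
From S ::= D j: add FIRST(D) = { c, j, z }.
From S ::= H j: add FIRST(H) = { c, j, z }.
Union: FIRST(S) = { c, i, j, z }.

{ c, i, j, z }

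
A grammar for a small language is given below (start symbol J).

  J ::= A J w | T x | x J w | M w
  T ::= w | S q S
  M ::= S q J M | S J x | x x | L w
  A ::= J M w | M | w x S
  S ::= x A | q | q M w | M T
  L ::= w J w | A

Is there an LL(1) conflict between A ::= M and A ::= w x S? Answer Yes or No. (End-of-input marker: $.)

Yes

FIRST(M) = { q, w, x } and FIRST(w x S) = { w }.
Both contain w, so the two alternatives are not disjoint — LL(1) conflict.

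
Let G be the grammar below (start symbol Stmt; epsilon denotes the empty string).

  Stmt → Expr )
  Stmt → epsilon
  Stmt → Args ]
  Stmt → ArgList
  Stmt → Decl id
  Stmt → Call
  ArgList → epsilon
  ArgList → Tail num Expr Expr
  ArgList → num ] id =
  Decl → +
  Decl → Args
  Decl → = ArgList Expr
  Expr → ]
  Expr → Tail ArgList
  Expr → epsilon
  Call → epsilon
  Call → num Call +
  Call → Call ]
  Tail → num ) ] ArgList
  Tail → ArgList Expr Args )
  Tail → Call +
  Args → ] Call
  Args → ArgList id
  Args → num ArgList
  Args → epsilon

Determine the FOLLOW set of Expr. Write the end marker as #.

In Stmt → Expr ): add FIRST()) = { ) }.
In ArgList → Tail num Expr Expr: add FIRST(Expr)\{epsilon} = { ), +, ], id, num }.
  Since Expr is nullable, also add FOLLOW(ArgList) = { #, ), +, ], id, num }.
In ArgList → Tail num Expr Expr: Expr is at the end, add FOLLOW(ArgList) = { #, ), +, ], id, num }.
In Decl → = ArgList Expr: Expr is at the end, add FOLLOW(Decl) = { id }.
In Tail → ArgList Expr Args ): add FIRST(Args )) = { ), +, ], id, num }.
Union: FOLLOW(Expr) = { #, ), +, ], id, num }.

{ #, ), +, ], id, num }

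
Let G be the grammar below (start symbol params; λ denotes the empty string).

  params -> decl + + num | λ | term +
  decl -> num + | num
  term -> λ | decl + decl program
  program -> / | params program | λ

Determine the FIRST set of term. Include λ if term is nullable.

{ num, λ }

term -> λ contributes λ.
From term -> decl + decl program: add FIRST(decl) = { num }.
Union: FIRST(term) = { num, λ }.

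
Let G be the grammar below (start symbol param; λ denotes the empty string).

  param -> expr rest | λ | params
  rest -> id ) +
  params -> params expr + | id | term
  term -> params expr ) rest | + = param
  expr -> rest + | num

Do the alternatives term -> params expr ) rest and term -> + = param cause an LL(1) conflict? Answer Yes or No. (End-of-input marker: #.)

Yes

FIRST(params expr ) rest) = { +, id } and FIRST(+ = param) = { + }.
Both contain +, so the two alternatives are not disjoint — LL(1) conflict.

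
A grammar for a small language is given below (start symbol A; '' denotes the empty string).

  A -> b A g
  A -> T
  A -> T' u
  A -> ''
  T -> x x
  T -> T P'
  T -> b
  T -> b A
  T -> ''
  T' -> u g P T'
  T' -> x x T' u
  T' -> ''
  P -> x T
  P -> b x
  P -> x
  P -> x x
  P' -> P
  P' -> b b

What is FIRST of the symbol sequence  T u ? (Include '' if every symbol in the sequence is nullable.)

{ b, u, x }

Add FIRST(T)\{''} = { b, x }; T is nullable, continue.
u is a terminal; add {u} and stop.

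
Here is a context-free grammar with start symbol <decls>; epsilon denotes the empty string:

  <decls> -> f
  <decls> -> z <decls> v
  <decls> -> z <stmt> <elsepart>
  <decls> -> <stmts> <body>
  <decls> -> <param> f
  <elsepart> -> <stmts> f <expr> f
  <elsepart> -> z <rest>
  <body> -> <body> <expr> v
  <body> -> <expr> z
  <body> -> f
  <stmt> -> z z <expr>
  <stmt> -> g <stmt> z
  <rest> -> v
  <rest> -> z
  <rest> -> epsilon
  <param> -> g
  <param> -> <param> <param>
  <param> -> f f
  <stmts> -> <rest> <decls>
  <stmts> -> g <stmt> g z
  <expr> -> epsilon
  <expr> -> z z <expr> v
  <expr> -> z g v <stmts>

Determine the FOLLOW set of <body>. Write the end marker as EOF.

{ EOF, f, g, v, z }

In <decls> -> <stmts> <body>: <body> is at the end, add FOLLOW(<decls>) = { EOF, f, g, v, z }.
In <body> -> <body> <expr> v: add FIRST(<expr> v) = { v, z }.
Union: FOLLOW(<body>) = { EOF, f, g, v, z }.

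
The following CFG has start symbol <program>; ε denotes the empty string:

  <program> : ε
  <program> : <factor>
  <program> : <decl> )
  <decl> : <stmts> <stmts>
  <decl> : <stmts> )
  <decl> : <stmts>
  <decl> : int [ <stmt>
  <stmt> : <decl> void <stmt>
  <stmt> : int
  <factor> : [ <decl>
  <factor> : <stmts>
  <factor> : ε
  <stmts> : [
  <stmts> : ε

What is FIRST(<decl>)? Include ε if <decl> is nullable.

{ ), [, int, ε }

From <decl> : <stmts> <stmts>: <stmts>, <stmts> nullable, take FIRST(<stmts>) ∪ FIRST(<stmts>) = { [ }; also ε since the whole RHS is nullable.
From <decl> : <stmts> ): <stmts> nullable, take FIRST(<stmts>) ∪ {)} = { ), [ }.
From <decl> : <stmts>: add FIRST(<stmts>) = { [, ε } (including ε since <stmts> is nullable).
<decl> : int [ <stmt> contributes {int}.
Union: FIRST(<decl>) = { ), [, int, ε }.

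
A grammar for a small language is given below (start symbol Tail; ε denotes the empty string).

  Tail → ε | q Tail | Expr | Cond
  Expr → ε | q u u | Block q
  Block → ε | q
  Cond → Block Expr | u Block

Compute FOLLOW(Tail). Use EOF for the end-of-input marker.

Tail is the start symbol, so EOF ∈ FOLLOW(Tail).
In Tail → q Tail: Tail is at the end, add FOLLOW(Tail) = { EOF }.
Union: FOLLOW(Tail) = { EOF }.

{ EOF }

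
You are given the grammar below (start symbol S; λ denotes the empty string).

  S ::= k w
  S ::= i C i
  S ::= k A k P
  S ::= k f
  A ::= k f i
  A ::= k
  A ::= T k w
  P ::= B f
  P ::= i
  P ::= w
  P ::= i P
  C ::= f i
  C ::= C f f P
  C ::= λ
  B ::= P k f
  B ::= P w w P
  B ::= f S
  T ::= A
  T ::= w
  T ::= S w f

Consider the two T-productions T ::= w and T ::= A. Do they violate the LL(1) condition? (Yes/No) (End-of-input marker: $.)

Yes

FIRST(w) = { w } and FIRST(A) = { i, k, w }.
Both contain w, so the two alternatives are not disjoint — LL(1) conflict.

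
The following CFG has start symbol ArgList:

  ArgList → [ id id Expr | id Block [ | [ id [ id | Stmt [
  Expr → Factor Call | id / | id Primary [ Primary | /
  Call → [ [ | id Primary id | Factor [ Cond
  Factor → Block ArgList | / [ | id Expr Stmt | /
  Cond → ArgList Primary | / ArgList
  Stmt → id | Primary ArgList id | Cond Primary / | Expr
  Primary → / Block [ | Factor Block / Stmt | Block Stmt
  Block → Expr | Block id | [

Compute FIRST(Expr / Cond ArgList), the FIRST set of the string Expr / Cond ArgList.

{ /, [, id }

Add FIRST(Expr) = { /, [, id }; Expr is not nullable, stop.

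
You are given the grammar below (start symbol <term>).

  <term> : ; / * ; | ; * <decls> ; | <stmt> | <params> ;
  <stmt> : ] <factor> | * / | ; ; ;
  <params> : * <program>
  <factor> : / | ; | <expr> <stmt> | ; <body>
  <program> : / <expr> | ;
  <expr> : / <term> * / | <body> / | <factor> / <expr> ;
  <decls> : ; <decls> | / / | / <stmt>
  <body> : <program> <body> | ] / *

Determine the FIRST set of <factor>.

<factor> : / contributes {/}.
<factor> : ; contributes {;}.
From <factor> : <expr> <stmt>: add FIRST(<expr>) = { /, ;, ] }.
<factor> : ; <body> contributes {;}.
Union: FIRST(<factor>) = { /, ;, ] }.

{ /, ;, ] }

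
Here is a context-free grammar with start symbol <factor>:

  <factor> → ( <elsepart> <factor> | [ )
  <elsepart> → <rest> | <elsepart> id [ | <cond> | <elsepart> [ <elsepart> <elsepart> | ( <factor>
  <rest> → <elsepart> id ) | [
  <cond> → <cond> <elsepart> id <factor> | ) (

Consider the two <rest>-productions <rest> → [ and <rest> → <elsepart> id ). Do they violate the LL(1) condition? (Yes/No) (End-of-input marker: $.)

FIRST([) = { [ } and FIRST(<elsepart> id )) = { (, ), [ }.
Both contain [, so the two alternatives are not disjoint — LL(1) conflict.

Yes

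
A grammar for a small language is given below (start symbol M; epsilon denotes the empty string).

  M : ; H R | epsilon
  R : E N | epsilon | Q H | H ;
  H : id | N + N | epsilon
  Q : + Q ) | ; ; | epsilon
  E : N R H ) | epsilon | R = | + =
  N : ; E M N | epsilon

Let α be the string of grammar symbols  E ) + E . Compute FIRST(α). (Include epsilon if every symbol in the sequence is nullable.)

{ ), +, ;, =, id }

Add FIRST(E)\{epsilon} = { ), +, ;, =, id }; E is nullable, continue.
) is a terminal; add {)} and stop.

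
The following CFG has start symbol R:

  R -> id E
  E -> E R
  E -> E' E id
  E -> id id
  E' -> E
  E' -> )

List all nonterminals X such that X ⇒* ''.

No nonterminal has an empty production or an RHS whose symbols are all nullable.

{ } (none)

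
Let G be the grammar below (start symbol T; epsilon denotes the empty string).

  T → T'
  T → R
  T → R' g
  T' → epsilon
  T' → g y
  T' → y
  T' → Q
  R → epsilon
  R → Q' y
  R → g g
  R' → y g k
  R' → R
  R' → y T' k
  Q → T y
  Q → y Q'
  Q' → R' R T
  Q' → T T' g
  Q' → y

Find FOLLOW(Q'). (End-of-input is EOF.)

{ EOF, g, k, y }

In R → Q' y: add FIRST(y) = { y }.
In Q → y Q': Q' is at the end, add FOLLOW(Q) = { EOF, g, k, y }.
Union: FOLLOW(Q') = { EOF, g, k, y }.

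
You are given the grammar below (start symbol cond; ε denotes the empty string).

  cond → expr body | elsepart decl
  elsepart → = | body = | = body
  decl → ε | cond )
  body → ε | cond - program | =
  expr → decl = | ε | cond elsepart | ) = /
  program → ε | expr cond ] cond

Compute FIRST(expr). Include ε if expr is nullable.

{ ), -, =, ε }

From expr → decl =: decl nullable, take FIRST(decl) ∪ {=} = { ), -, = }.
expr → ε contributes ε.
From expr → cond elsepart: cond nullable, take FIRST(cond) ∪ FIRST(elsepart) = { ), -, = }.
expr → ) = / contributes {)}.
Union: FIRST(expr) = { ), -, =, ε }.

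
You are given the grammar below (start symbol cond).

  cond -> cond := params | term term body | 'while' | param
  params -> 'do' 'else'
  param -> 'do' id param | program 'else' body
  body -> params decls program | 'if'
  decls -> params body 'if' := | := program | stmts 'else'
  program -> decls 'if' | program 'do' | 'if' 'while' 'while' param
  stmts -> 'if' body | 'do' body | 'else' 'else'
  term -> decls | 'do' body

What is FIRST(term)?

{ 'do', 'else', 'if', := }

From term -> decls: add FIRST(decls) = { 'do', 'else', 'if', := }.
term -> 'do' body contributes {'do'}.
Union: FIRST(term) = { 'do', 'else', 'if', := }.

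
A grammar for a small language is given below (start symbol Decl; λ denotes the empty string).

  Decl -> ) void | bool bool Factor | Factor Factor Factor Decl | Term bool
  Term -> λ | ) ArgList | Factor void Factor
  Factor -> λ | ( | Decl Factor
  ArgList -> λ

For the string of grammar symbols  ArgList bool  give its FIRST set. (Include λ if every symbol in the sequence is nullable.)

{ bool }

Add FIRST(ArgList)\{λ} = {  }; ArgList is nullable, continue.
bool is a terminal; add {bool} and stop.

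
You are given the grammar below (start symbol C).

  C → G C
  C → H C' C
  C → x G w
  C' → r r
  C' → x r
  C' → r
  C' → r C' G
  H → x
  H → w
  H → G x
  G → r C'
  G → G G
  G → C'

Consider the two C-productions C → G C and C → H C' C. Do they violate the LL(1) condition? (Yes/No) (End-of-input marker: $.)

Yes

FIRST(G C) = { r, x } and FIRST(H C' C) = { r, w, x }.
Both contain r, so the two alternatives are not disjoint — LL(1) conflict.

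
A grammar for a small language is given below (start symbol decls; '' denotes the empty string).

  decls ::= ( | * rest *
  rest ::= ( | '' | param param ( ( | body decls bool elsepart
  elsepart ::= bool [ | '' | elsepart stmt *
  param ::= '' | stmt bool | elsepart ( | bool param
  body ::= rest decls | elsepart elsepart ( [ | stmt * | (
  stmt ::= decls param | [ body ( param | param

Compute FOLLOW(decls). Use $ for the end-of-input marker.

decls is the start symbol, so $ ∈ FOLLOW(decls).
In rest ::= body decls bool elsepart: add FIRST(bool elsepart) = { bool }.
In body ::= rest decls: decls is at the end, add FOLLOW(body) = { (, * }.
In stmt ::= decls param: add FIRST(param)\{''} = { (, *, [, bool }.
  Since param is nullable, also add FOLLOW(stmt) = { *, bool }.
Union: FOLLOW(decls) = { $, (, *, [, bool }.

{ $, (, *, [, bool }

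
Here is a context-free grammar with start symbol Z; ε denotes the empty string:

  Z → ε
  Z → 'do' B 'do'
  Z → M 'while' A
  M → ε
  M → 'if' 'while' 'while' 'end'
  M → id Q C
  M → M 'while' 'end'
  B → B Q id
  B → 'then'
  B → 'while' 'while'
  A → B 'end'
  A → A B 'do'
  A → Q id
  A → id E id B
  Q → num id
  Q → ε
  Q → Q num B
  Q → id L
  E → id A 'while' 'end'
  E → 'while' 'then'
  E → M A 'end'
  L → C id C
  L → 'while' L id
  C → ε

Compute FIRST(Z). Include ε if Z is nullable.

Z → ε contributes ε.
Z → 'do' B 'do' contributes {'do'}.
From Z → M 'while' A: M nullable, take FIRST(M) ∪ {'while'} = { 'if', 'while', id }.
Union: FIRST(Z) = { 'do', 'if', 'while', id, ε }.

{ 'do', 'if', 'while', id, ε }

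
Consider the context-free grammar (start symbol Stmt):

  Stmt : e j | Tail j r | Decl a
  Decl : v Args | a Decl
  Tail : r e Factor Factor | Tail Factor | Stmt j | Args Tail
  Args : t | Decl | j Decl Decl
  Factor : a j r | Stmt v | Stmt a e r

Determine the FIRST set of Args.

{ a, j, t, v }

Args : t contributes {t}.
From Args : Decl: add FIRST(Decl) = { a, v }.
Args : j Decl Decl contributes {j}.
Union: FIRST(Args) = { a, j, t, v }.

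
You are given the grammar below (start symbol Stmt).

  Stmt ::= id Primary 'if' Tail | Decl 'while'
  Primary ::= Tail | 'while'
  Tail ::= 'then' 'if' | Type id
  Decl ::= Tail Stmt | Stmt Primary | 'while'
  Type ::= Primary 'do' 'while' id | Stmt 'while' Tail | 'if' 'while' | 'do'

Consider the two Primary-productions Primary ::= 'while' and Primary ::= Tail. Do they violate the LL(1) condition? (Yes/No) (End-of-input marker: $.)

FIRST('while') = { 'while' } and FIRST(Tail) = { 'do', 'if', 'then', 'while', id }.
Both contain 'while', so the two alternatives are not disjoint — LL(1) conflict.

Yes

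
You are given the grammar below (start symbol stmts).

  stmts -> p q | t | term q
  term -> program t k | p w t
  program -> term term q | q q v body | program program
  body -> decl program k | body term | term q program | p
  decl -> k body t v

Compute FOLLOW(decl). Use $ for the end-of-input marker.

{ p, q }

In body -> decl program k: add FIRST(program k) = { p, q }.
Union: FOLLOW(decl) = { p, q }.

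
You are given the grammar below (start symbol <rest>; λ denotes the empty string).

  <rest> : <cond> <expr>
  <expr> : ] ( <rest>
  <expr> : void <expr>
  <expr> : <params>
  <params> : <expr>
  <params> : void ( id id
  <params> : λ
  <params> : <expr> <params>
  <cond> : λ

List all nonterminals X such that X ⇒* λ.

Directly nullable (have an λ-production): <params>, <cond>.
<expr> : <params> with every symbol nullable, so <expr> is nullable.
<rest> : <cond> <expr> with every symbol nullable, so <rest> is nullable.

{ <cond>, <expr>, <params>, <rest> }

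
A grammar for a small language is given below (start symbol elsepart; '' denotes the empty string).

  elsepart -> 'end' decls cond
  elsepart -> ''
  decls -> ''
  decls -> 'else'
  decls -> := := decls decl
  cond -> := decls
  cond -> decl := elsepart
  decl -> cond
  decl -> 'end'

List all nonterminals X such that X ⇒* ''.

{ decls, elsepart }

Directly nullable (have an ''-production): elsepart, decls.
No other nonterminal has a production whose RHS symbols are all nullable.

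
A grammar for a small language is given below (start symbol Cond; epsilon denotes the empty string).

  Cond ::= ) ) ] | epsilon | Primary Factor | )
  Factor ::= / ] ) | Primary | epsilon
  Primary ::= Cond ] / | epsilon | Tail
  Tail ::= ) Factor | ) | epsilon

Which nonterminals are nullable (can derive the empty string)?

{ Cond, Factor, Primary, Tail }

Directly nullable (have an epsilon-production): Cond, Factor, Primary, Tail.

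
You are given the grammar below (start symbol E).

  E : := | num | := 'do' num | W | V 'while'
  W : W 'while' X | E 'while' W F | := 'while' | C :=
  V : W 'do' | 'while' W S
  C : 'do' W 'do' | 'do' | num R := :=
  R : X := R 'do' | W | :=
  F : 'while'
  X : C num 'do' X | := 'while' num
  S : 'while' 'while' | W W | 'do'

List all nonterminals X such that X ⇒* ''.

{ } (none)

No nonterminal has an empty production or an RHS whose symbols are all nullable.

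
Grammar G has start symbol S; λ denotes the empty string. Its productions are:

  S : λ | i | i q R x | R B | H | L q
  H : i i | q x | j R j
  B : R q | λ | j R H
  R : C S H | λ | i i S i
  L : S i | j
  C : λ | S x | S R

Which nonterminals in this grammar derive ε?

{ B, C, R, S }

Directly nullable (have an λ-production): S, B, R, C.
No other nonterminal has a production whose RHS symbols are all nullable.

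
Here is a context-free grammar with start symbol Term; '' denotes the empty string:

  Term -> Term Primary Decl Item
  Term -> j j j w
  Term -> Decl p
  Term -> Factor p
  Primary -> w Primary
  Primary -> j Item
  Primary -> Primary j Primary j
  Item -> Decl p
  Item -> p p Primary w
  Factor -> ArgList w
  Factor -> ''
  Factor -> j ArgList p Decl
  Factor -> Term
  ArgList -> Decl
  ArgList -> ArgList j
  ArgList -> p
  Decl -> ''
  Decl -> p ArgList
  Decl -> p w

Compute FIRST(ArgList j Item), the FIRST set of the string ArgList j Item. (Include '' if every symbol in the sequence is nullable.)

Add FIRST(ArgList)\{''} = { j, p }; ArgList is nullable, continue.
j is a terminal; add {j} and stop.

{ j, p }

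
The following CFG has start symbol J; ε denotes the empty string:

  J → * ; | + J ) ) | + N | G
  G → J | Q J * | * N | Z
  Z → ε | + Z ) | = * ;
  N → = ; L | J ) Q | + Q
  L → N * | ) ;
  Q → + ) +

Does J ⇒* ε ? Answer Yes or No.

Yes

J → G and each of G is nullable, so J ⇒* ε.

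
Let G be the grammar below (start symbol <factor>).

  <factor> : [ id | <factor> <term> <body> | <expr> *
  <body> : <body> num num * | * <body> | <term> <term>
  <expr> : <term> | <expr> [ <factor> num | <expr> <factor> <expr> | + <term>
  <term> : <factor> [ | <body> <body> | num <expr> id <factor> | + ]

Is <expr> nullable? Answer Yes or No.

No

No nonterminal in this grammar is nullable.
No production of <expr> has an RHS whose symbols are all nullable, so <expr> is not nullable.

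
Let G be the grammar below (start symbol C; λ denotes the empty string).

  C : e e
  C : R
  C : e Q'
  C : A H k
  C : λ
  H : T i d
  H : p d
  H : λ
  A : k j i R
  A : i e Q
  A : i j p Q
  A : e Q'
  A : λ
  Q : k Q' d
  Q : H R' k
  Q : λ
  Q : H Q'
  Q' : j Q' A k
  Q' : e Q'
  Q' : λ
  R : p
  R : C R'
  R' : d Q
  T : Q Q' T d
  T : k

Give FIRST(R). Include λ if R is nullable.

{ d, e, i, j, k, p }

R : p contributes {p}.
From R : C R': C nullable, take FIRST(C) ∪ FIRST(R') = { d, e, i, j, k, p }.
Union: FIRST(R) = { d, e, i, j, k, p }.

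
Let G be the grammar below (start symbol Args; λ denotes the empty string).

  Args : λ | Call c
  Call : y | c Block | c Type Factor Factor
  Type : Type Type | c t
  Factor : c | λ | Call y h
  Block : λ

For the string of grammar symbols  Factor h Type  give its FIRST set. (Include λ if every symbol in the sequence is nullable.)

{ c, h, y }

Add FIRST(Factor)\{λ} = { c, y }; Factor is nullable, continue.
h is a terminal; add {h} and stop.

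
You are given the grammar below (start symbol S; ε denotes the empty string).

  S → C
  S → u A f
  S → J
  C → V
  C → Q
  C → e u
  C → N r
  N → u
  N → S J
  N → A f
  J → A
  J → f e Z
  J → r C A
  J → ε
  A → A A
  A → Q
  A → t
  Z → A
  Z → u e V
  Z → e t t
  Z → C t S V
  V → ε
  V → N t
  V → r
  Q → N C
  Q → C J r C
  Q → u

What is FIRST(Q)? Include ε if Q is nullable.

{ e, f, r, t, u, ε }

From Q → N C: N, C nullable, take FIRST(N) ∪ FIRST(C) = { e, f, r, t, u }; also ε since the whole RHS is nullable.
From Q → C J r C: C, J nullable, take FIRST(C) ∪ FIRST(J) ∪ {r} = { e, f, r, t, u }.
Q → u contributes {u}.
Union: FIRST(Q) = { e, f, r, t, u, ε }.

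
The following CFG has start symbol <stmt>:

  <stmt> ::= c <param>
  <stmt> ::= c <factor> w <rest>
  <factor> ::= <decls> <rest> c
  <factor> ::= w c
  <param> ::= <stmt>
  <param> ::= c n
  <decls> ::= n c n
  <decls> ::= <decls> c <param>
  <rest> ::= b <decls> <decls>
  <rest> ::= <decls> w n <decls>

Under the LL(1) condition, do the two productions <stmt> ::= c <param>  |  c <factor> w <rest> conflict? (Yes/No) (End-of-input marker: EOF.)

FIRST(c <param>) = { c } and FIRST(c <factor> w <rest>) = { c }.
Both contain c, so the two alternatives are not disjoint — LL(1) conflict.

Yes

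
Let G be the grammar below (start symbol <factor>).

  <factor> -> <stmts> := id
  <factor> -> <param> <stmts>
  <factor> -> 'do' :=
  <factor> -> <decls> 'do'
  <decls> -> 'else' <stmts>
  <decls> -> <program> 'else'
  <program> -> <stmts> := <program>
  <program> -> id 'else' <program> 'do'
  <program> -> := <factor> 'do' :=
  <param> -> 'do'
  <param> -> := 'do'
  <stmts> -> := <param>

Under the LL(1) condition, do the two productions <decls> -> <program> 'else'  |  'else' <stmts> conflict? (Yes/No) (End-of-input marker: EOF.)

No

FIRST(<program> 'else') = { :=, id } and FIRST('else' <stmts>) = { 'else' }.
The FIRST sets are disjoint and neither alternative is nullable — no conflict.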